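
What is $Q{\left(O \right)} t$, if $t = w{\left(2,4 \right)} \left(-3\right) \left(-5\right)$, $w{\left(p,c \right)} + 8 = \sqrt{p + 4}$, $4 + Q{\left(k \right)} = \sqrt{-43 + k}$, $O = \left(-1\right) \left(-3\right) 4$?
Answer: $15 \left(4 - i \sqrt{31}\right) \left(8 - \sqrt{6}\right) \approx 333.03 - 463.56 i$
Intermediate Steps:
$O = 12$ ($O = 3 \cdot 4 = 12$)
$Q{\left(k \right)} = -4 + \sqrt{-43 + k}$
$w{\left(p,c \right)} = -8 + \sqrt{4 + p}$ ($w{\left(p,c \right)} = -8 + \sqrt{p + 4} = -8 + \sqrt{4 + p}$)
$t = -120 + 15 \sqrt{6}$ ($t = \left(-8 + \sqrt{4 + 2}\right) \left(-3\right) \left(-5\right) = \left(-8 + \sqrt{6}\right) \left(-3\right) \left(-5\right) = \left(24 - 3 \sqrt{6}\right) \left(-5\right) = -120 + 15 \sqrt{6} \approx -83.258$)
$Q{\left(O \right)} t = \left(-4 + \sqrt{-43 + 12}\right) \left(-120 + 15 \sqrt{6}\right) = \left(-4 + \sqrt{-31}\right) \left(-120 + 15 \sqrt{6}\right) = \left(-4 + i \sqrt{31}\right) \left(-120 + 15 \sqrt{6}\right) = \left(-120 + 15 \sqrt{6}\right) \left(-4 + i \sqrt{31}\right)$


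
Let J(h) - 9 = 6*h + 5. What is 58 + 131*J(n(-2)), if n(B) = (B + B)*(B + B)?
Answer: 14468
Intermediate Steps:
n(B) = 4*B² (n(B) = (2*B)*(2*B) = 4*B²)
J(h) = 14 + 6*h (J(h) = 9 + (6*h + 5) = 9 + (5 + 6*h) = 14 + 6*h)
58 + 131*J(n(-2)) = 58 + 131*(14 + 6*(4*(-2)²)) = 58 + 131*(14 + 6*(4*4)) = 58 + 131*(14 + 6*16) = 58 + 131*(14 + 96) = 58 + 131*110 = 58 + 14410 = 14468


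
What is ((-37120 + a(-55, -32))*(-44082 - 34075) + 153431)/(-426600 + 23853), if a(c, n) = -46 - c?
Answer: -966879286/134249 ≈ -7202.1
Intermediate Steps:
((-37120 + a(-55, -32))*(-44082 - 34075) + 153431)/(-426600 + 23853) = ((-37120 + (-46 - 1*(-55)))*(-44082 - 34075) + 153431)/(-426600 + 23853) = ((-37120 + (-46 + 55))*(-78157) + 153431)/(-402747) = ((-37120 + 9)*(-78157) + 153431)*(-1/402747) = (-37111*(-78157) + 153431)*(-1/402747) = (2900484427 + 153431)*(-1/402747) = 2900637858*(-1/402747) = -966879286/134249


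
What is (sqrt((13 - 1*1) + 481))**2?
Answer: 493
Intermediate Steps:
(sqrt((13 - 1*1) + 481))**2 = (sqrt((13 - 1) + 481))**2 = (sqrt(12 + 481))**2 = (sqrt(493))**2 = 493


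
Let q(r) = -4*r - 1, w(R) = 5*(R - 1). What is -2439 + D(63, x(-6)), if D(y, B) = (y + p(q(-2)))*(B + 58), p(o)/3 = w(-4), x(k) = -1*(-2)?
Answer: -3159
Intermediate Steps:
w(R) = -5 + 5*R (w(R) = 5*(-1 + R) = -5 + 5*R)
x(k) = 2
q(r) = -1 - 4*r
p(o) = -75 (p(o) = 3*(-5 + 5*(-4)) = 3*(-5 - 20) = 3*(-25) = -75)
D(y, B) = (-75 + y)*(58 + B) (D(y, B) = (y - 75)*(B + 58) = (-75 + y)*(58 + B))
-2439 + D(63, x(-6)) = -2439 + (-4350 - 75*2 + 58*63 + 2*63) = -2439 + (-4350 - 150 + 3654 + 126) = -2439 - 720 = -3159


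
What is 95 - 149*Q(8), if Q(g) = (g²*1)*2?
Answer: -18977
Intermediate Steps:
Q(g) = 2*g² (Q(g) = g²*2 = 2*g²)
95 - 149*Q(8) = 95 - 298*8² = 95 - 298*64 = 95 - 149*128 = 95 - 19072 = -18977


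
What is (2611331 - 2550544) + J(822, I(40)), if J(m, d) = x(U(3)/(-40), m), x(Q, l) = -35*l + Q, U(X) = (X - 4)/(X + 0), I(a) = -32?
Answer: 3842041/120 ≈ 32017.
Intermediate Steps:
U(X) = (-4 + X)/X
x(Q, l) = Q - 35*l
J(m, d) = 1/120 - 35*m (J(m, d) = ((-4 + 3)/3)/(-40) - 35*m = ((⅓)*(-1))*(-1/40) - 35*m = -⅓*(-1/40) - 35*m = 1/120 - 35*m)
(2611331 - 2550544) + J(822, I(40)) = (2611331 - 2550544) + (1/120 - 35*822) = 60787 + (1/120 - 28770) = 60787 - 3452399/120 = 3842041/120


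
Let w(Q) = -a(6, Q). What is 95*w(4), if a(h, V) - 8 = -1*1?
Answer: -665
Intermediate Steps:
a(h, V) = 7 (a(h, V) = 8 - 1*1 = 8 - 1 = 7)
w(Q) = -7 (w(Q) = -1*7 = -7)
95*w(4) = 95*(-7) = -665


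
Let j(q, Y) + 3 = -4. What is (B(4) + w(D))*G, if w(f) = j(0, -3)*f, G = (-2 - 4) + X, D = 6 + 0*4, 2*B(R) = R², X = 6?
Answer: 0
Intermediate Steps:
j(q, Y) = -7 (j(q, Y) = -3 - 4 = -7)
B(R) = R²/2
D = 6 (D = 6 + 0 = 6)
G = 0 (G = (-2 - 4) + 6 = -6 + 6 = 0)
w(f) = -7*f
(B(4) + w(D))*G = ((½)*4² - 7*6)*0 = ((½)*16 - 42)*0 = (8 - 42)*0 = -34*0 = 0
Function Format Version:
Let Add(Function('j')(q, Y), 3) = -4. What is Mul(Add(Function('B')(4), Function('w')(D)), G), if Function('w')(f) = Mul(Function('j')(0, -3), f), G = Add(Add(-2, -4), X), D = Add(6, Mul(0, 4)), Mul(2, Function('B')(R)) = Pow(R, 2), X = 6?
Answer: 0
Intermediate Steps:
Function('j')(q, Y) = -7 (Function('j')(q, Y) = Add(-3, -4) = -7)
Function('B')(R) = Mul(Rational(1, 2), Pow(R, 2))
D = 6 (D = Add(6, 0) = 6)
G = 0 (G = Add(Add(-2, -4), 6) = Add(-6, 6) = 0)
Function('w')(f) = Mul(-7, f)
Mul(Add(Function('B')(4), Function('w')(D)), G) = Mul(Add(Mul(Rational(1, 2), Pow(4, 2)), Mul(-7, 6)), 0) = Mul(Add(Mul(Rational(1, 2), 16), -42), 0) = Mul(Add(8, -42), 0) = Mul(-34, 0) = 0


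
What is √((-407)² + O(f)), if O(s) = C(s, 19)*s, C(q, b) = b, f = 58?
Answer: √166751 ≈ 408.35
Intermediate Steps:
O(s) = 19*s
√((-407)² + O(f)) = √((-407)² + 19*58) = √(165649 + 1102) = √166751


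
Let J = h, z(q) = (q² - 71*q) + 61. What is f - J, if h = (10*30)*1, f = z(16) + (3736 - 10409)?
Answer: -7792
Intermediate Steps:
z(q) = 61 + q² - 71*q
f = -7492 (f = (61 + 16² - 71*16) + (3736 - 10409) = (61 + 256 - 1136) - 6673 = -819 - 6673 = -7492)
h = 300 (h = 300*1 = 300)
J = 300
f - J = -7492 - 1*300 = -7492 - 300 = -7792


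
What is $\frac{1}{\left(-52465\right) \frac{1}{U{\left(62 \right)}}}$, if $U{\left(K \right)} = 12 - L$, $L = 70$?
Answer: $\frac{58}{52465} \approx 0.0011055$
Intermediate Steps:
$U{\left(K \right)} = -58$ ($U{\left(K \right)} = 12 - 70 = -58$)
$\frac{1}{\left(-52465\right) \frac{1}{U{\left(62 \right)}}} = \frac{1}{\left(-52465\right) \frac{1}{-58}} = \frac{1}{\left(-52465\right) \left(- \frac{1}{58}\right)} = \frac{1}{\frac{52465}{58}} = \frac{58}{52465}$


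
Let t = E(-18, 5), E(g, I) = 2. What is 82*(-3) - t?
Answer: -248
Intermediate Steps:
t = 2
82*(-3) - t = 82*(-3) - 1*2 = -246 - 2 = -248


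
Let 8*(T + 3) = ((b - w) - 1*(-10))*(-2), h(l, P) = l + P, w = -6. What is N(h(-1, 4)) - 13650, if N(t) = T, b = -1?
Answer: -54627/4 ≈ -13657.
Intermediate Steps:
h(l, P) = P + l
T = -27/4 (T = -3 + (((-1 - 1*(-6)) - 1*(-10))*(-2))/8 = -3 + (((-1 + 6) + 10)*(-2))/8 = -3 + ((5 + 10)*(-2))/8 = -3 + (15*(-2))/8 = -3 + (1/8)*(-30) = -3 - 15/4 = -27/4 ≈ -6.7500)
N(t) = -27/4
N(h(-1, 4)) - 13650 = -27/4 - 13650 = -54627/4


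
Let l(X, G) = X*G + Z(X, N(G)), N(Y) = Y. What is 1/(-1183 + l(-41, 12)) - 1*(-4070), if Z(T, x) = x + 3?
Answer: 6756199/1660 ≈ 4070.0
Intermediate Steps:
Z(T, x) = 3 + x
l(X, G) = 3 + G + G*X (l(X, G) = X*G + (3 + G) = G*X + (3 + G) = 3 + G + G*X)
1/(-1183 + l(-41, 12)) - 1*(-4070) = 1/(-1183 + (3 + 12 + 12*(-41))) - 1*(-4070) = 1/(-1183 + (3 + 12 - 492)) + 4070 = 1/(-1183 - 477) + 4070 = 1/(-1660) + 4070 = -1/1660 + 4070 = 6756199/1660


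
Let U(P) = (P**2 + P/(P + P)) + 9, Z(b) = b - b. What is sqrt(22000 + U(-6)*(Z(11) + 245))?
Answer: sqrt(132590)/2 ≈ 182.06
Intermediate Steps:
Z(b) = 0
U(P) = 19/2 + P**2 (U(P) = (P**2 + P/((2*P))) + 9 = (P**2 + (1/(2*P))*P) + 9 = (P**2 + 1/2) + 9 = (1/2 + P**2) + 9 = 19/2 + P**2)
sqrt(22000 + U(-6)*(Z(11) + 245)) = sqrt(22000 + (19/2 + (-6)**2)*(0 + 245)) = sqrt(22000 + (19/2 + 36)*245) = sqrt(22000 + (91/2)*245) = sqrt(22000 + 22295/2) = sqrt(66295/2) = sqrt(132590)/2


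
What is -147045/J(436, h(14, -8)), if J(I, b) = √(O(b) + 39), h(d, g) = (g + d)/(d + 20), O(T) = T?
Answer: -49015*√1258/74 ≈ -23493.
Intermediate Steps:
h(d, g) = (d + g)/(20 + d)
J(I, b) = √(39 + b) (J(I, b) = √(b + 39) = √(39 + b))
-147045/J(436, h(14, -8)) = -147045/√(39 + (14 - 8)/(20 + 14)) = -147045/√(39 + 6/34) = -147045/√(39 + (1/34)*6) = -147045/√(39 + 3/17) = -147045*√1258/222 = -49015*√1258/74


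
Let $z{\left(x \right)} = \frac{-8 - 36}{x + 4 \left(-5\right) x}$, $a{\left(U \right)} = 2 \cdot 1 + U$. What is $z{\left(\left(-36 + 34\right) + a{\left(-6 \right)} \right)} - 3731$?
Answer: $- \frac{212689}{57} \approx -3731.4$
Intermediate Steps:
$a{\left(U \right)} = 2 + U$
$z{\left(x \right)} = \frac{44}{19 x}$ ($z{\left(x \right)} = - \frac{44}{x - 20 x} = - \frac{44}{\left(-19\right) x} = - 44 \left(- \frac{1}{19 x}\right) = \frac{44}{19 x}$)
$z{\left(\left(-36 + 34\right) + a{\left(-6 \right)} \right)} - 3731 = \frac{44}{19 \left(\left(-36 + 34\right) + \left(2 - 6\right)\right)} - 3731 = \frac{44}{19 \left(-2 - 4\right)} - 3731 = \frac{44}{19 \left(-6\right)} - 3731 = \frac{44}{19} \left(- \frac{1}{6}\right) - 3731 = - \frac{22}{57} - 3731 = - \frac{212689}{57}$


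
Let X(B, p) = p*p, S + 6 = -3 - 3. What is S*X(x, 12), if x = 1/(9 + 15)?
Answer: -1728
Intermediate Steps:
x = 1/24 ≈ 0.041667
S = -12 (S = -6 + (-3 - 3) = -6 - 6 = -12)
X(B, p) = p**2
S*X(x, 12) = -12*12**2 = -12*144 = -1728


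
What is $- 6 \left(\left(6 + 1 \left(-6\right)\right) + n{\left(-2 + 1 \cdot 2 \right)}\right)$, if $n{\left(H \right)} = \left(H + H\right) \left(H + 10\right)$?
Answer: $0$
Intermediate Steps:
$n{\left(H \right)} = 2 H \left(10 + H\right)$
$- 6 \left(\left(6 + 1 \left(-6\right)\right) + n{\left(-2 + 1 \cdot 2 \right)}\right) = - 6 \left(\left(6 + 1 \left(-6\right)\right) + 2 \left(-2 + 1 \cdot 2\right) \left(10 + \left(-2 + 1 \cdot 2\right)\right)\right) = - 6 \left(\left(6 - 6\right) + 2 \left(-2 + 2\right) \left(10 + \left(-2 + 2\right)\right)\right) = - 6 \left(0 + 2 \cdot 0 \left(10 + 0\right)\right) = - 6 \left(0 + 2 \cdot 0 \cdot 10\right) = - 6 \left(0 + 0\right) = \left(-6\right) 0 = 0$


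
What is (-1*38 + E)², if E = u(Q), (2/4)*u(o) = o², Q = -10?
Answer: 26244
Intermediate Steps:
u(o) = 2*o²
E = 200 (E = 2*(-10)² = 2*100 = 200)
(-1*38 + E)² = (-1*38 + 200)² = (-38 + 200)² = 162² = 26244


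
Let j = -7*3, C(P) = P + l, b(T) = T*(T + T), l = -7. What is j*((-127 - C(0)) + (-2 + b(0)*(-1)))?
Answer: 2562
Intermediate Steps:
b(T) = 2*T**2 (b(T) = T*(2*T) = 2*T**2)
C(P) = -7 + P (C(P) = P - 7 = -7 + P)
j = -21
j*((-127 - C(0)) + (-2 + b(0)*(-1))) = -21*((-127 - (-7 + 0)) + (-2 + (2*0**2)*(-1))) = -21*((-127 - 1*(-7)) + (-2 + (2*0)*(-1))) = -21*((-127 + 7) + (-2 + 0*(-1))) = -21*(-120 + (-2 + 0)) = -21*(-120 - 2) = -21*(-122) = 2562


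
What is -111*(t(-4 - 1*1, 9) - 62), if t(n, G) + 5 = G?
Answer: 6438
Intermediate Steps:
t(n, G) = -5 + G
-111*(t(-4 - 1*1, 9) - 62) = -111*((-5 + 9) - 62) = -111*(4 - 62) = -111*(-58) = 6438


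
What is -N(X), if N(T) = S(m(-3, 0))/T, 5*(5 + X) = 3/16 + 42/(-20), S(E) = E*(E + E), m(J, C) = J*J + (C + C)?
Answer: 64800/2153 ≈ 30.098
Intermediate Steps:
m(J, C) = J**2 + 2*C
S(E) = 2*E**2 (S(E) = E*(2*E) = 2*E**2)
X = -2153/400 (X = -5 + (3/16 + 42/(-20))/5 = -5 + (3*(1/16) + 42*(-1/20))/5 = -5 + (3/16 - 21/10)/5 = -5 + (1/5)*(-153/80) = -5 - 153/400 = -2153/400 ≈ -5.3825)
N(T) = 162/T (N(T) = (2*((-3)**2 + 2*0)**2)/T = (2*(9 + 0)**2)/T = (2*9**2)/T = (2*81)/T = 162/T)
-N(X) = -162/(-2153/400) = -162*(-400)/2153 = -1*(-64800/2153) = 64800/2153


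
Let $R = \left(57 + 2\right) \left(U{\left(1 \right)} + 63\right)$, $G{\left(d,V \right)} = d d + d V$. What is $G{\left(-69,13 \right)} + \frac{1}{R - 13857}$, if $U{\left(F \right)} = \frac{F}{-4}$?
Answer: $\frac{156951812}{40619} \approx 3864.0$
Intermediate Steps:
$U{\left(F \right)} = - \frac{F}{4}$ ($U{\left(F \right)} = F \left(- \frac{1}{4}\right) = - \frac{F}{4}$)
$G{\left(d,V \right)} = d^{2} + V d$
$R = \frac{14809}{4}$ ($R = \left(57 + 2\right) \left(\left(- \frac{1}{4}\right) 1 + 63\right) = 59 \left(- \frac{1}{4} + 63\right) = 59 \cdot \frac{251}{4} = \frac{14809}{4} \approx 3702.3$)
$G{\left(-69,13 \right)} + \frac{1}{R - 13857} = - 69 \left(13 - 69\right) + \frac{1}{\frac{14809}{4} - 13857} = \left(-69\right) \left(-56\right) + \frac{1}{- \frac{40619}{4}} = 3864 - \frac{4}{40619} = \frac{156951812}{40619}$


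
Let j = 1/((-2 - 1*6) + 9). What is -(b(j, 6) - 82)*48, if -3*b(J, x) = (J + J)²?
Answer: 4000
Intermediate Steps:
j = 1 (j = 1/((-2 - 6) + 9) = 1/(-8 + 9) = 1/1 = 1)
b(J, x) = -4*J²/3 (b(J, x) = -(J + J)²/3 = -4*J²/3)
-(b(j, 6) - 82)*48 = -(-4/3*1² - 82)*48 = -(-4/3*1 - 82)*48 = -(-4/3 - 82)*48 = -(-250)*48/3 = -1*(-4000) = 4000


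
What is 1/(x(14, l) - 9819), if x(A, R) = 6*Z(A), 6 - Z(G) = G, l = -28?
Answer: -1/9867 ≈ -0.00010135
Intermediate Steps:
Z(G) = 6 - G
x(A, R) = 36 - 6*A (x(A, R) = 6*(6 - A) = 36 - 6*A)
1/(x(14, l) - 9819) = 1/((36 - 6*14) - 9819) = 1/((36 - 84) - 9819) = 1/(-48 - 9819) = 1/(-9867) = -1/9867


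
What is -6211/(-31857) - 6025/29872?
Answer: -6403433/951632304 ≈ -0.0067289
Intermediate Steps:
-6211/(-31857) - 6025/29872 = -6211*(-1/31857) - 6025*1/29872 = 6211/31857 - 6025/29872 = -6403433/951632304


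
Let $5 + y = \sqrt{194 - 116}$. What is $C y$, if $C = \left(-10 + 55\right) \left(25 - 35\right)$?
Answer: $2250 - 450 \sqrt{78} \approx -1724.3$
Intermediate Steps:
$y = -5 + \sqrt{78}$ ($y = -5 + \sqrt{194 - 116} = -5 + \sqrt{78} \approx 3.8318$)
$C = -450$ ($C = 45 \left(-10\right) = -450$)
$C y = - 450 \left(-5 + \sqrt{78}\right) = 2250 - 450 \sqrt{78}$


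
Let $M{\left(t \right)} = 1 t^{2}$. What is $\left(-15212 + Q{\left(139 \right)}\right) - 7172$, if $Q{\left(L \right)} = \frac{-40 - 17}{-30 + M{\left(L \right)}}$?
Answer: $- \frac{431809801}{19291} \approx -22384.0$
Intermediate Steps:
$M{\left(t \right)} = t^{2}$
$Q{\left(L \right)} = - \frac{57}{-30 + L^{2}}$ ($Q{\left(L \right)} = \frac{-40 - 17}{-30 + L^{2}} = - \frac{57}{-30 + L^{2}}$)
$\left(-15212 + Q{\left(139 \right)}\right) - 7172 = \left(-15212 - \frac{57}{-30 + 139^{2}}\right) - 7172 = \left(-15212 - \frac{57}{-30 + 19321}\right) - 7172 = \left(-15212 - \frac{57}{19291}\right) - 7172 = - \frac{293454749}{19291} - 7172 = - \frac{431809801}{19291}$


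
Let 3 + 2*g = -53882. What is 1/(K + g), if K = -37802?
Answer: -2/129489 ≈ -1.5445e-5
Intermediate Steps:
g = -53885/2 (g = -3/2 + (½)*(-53882) = -3/2 - 26941 = -53885/2 ≈ -26943.)
1/(K + g) = 1/(-37802 - 53885/2) = 1/(-129489/2) = -2/129489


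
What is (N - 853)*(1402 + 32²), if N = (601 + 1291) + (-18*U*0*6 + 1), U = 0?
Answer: 2523040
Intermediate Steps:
N = 1893 (N = (601 + 1291) + (-18*0*0*6 + 1) = 1892 + (-0*6 + 1) = 1892 + (-18*0 + 1) = 1892 + (0 + 1) = 1892 + 1 = 1893)
(N - 853)*(1402 + 32²) = (1893 - 853)*(1402 + 32²) = 1040*(1402 + 1024) = 1040*2426 = 2523040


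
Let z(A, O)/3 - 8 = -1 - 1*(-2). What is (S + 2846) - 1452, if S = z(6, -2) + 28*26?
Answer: 2149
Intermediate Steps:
z(A, O) = 27 (z(A, O) = 24 + 3*(-1 - 1*(-2)) = 24 + 3*(-1 + 2) = 24 + 3*1 = 24 + 3 = 27)
S = 755 (S = 27 + 28*26 = 27 + 728 = 755)
(S + 2846) - 1452 = (755 + 2846) - 1452 = 3601 - 1452 = 2149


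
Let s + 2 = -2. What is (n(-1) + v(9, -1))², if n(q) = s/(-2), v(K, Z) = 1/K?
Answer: 361/81 ≈ 4.4568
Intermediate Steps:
s = -4 (s = -2 - 2 = -4)
n(q) = 2 (n(q) = -4/(-2) = -4*(-½) = 2)
(n(-1) + v(9, -1))² = (2 + 1/9)² = (2 + ⅑)² = (19/9)² = 361/81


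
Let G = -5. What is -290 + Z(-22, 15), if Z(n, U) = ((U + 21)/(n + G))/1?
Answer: -874/3 ≈ -291.33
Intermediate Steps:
Z(n, U) = (21 + U)/(-5 + n) (Z(n, U) = ((U + 21)/(n - 5))/1 = ((21 + U)/(-5 + n))*1 = (21 + U)/(-5 + n))
-290 + Z(-22, 15) = -290 + (21 + 15)/(-5 - 22) = -290 + 36/(-27) = -290 - 1/27*36 = -290 - 4/3 = -874/3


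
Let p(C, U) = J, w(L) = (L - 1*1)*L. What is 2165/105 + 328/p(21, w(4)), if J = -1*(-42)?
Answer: 199/7 ≈ 28.429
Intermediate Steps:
w(L) = L*(-1 + L) (w(L) = (L - 1)*L = (-1 + L)*L = L*(-1 + L))
J = 42
p(C, U) = 42
2165/105 + 328/p(21, w(4)) = 2165/105 + 328/42 = 2165*(1/105) + 328*(1/42) = 433/21 + 164/21 = 199/7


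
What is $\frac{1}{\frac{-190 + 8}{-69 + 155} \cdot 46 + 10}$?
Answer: $- \frac{43}{3756} \approx -0.011448$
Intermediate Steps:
$\frac{1}{\frac{-190 + 8}{-69 + 155} \cdot 46 + 10} = \frac{1}{- \frac{182}{86} \cdot 46 + 10} = \frac{1}{\left(-182\right) \frac{1}{86} \cdot 46 + 10} = \frac{1}{\left(- \frac{91}{43}\right) 46 + 10} = \frac{1}{- \frac{4186}{43} + 10} = \frac{1}{- \frac{3756}{43}} = - \frac{43}{3756}$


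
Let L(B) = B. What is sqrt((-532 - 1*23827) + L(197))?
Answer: I*sqrt(24162) ≈ 155.44*I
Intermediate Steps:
sqrt((-532 - 1*23827) + L(197)) = sqrt((-532 - 1*23827) + 197) = sqrt((-532 - 23827) + 197) = sqrt(-24359 + 197) = sqrt(-24162) = I*sqrt(24162)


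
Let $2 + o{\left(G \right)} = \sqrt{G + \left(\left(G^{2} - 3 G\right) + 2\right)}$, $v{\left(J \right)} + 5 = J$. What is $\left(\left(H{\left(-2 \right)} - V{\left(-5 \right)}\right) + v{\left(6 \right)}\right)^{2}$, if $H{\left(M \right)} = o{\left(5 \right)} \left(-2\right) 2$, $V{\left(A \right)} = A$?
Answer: $468 - 112 \sqrt{17} \approx 6.2122$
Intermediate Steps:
$v{\left(J \right)} = -5 + J$
$o{\left(G \right)} = -2 + \sqrt{2 + G^{2} - 2 G}$ ($o{\left(G \right)} = -2 + \sqrt{G + \left(\left(G^{2} - 3 G\right) + 2\right)} = -2 + \sqrt{G + \left(2 + G^{2} - 3 G\right)} = -2 + \sqrt{2 + G^{2} - 2 G}$)
$H{\left(M \right)} = 8 - 4 \sqrt{17}$ ($H{\left(M \right)} = \left(-2 + \sqrt{2 + 5^{2} - 10}\right) \left(-2\right) 2 = \left(-2 + \sqrt{2 + 25 - 10}\right) \left(-2\right) 2 = \left(-2 + \sqrt{17}\right) \left(-2\right) 2 = \left(4 - 2 \sqrt{17}\right) 2 = 8 - 4 \sqrt{17}$)
$\left(\left(H{\left(-2 \right)} - V{\left(-5 \right)}\right) + v{\left(6 \right)}\right)^{2} = \left(\left(\left(8 - 4 \sqrt{17}\right) - -5\right) + \left(-5 + 6\right)\right)^{2} = \left(\left(\left(8 - 4 \sqrt{17}\right) + 5\right) + 1\right)^{2} = \left(\left(13 - 4 \sqrt{17}\right) + 1\right)^{2} = \left(14 - 4 \sqrt{17}\right)^{2}$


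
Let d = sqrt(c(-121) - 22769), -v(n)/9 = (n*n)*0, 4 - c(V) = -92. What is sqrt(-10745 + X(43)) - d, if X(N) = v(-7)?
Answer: I*(sqrt(10745) - sqrt(22673)) ≈ -46.917*I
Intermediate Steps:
c(V) = 96 (c(V) = 4 - 1*(-92) = 4 + 92 = 96)
v(n) = 0 (v(n) = -9*n*n*0 = -9*n**2*0 = -9*0 = 0)
X(N) = 0
d = I*sqrt(22673) (d = sqrt(96 - 22769) = sqrt(-22673) = I*sqrt(22673) ≈ 150.58*I)
sqrt(-10745 + X(43)) - d = sqrt(-10745 + 0) - I*sqrt(22673) = sqrt(-10745) - I*sqrt(22673) = I*sqrt(10745) - I*sqrt(22673)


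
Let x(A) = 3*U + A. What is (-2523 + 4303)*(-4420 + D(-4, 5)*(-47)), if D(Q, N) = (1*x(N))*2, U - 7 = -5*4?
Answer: -2178720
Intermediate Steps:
U = -13 (U = 7 - 5*4 = 7 - 20 = -13)
x(A) = -39 + A (x(A) = 3*(-13) + A = -39 + A)
D(Q, N) = -78 + 2*N (D(Q, N) = (1*(-39 + N))*2 = (-39 + N)*2 = -78 + 2*N)
(-2523 + 4303)*(-4420 + D(-4, 5)*(-47)) = (-2523 + 4303)*(-4420 + (-78 + 2*5)*(-47)) = 1780*(-4420 + (-78 + 10)*(-47)) = 1780*(-4420 - 68*(-47)) = 1780*(-4420 + 3196) = 1780*(-1224) = -2178720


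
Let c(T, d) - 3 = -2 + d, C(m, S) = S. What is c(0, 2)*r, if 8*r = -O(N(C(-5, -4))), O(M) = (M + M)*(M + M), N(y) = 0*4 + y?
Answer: -24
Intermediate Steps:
N(y) = y (N(y) = 0 + y = y)
O(M) = 4*M² (O(M) = (2*M)*(2*M) = 4*M²)
c(T, d) = 1 + d (c(T, d) = 3 + (-2 + d) = 1 + d)
r = -8 (r = (-4*(-4)²)/8 = (-4*16)/8 = (-1*64)/8 = (⅛)*(-64) = -8)
c(0, 2)*r = (1 + 2)*(-8) = 3*(-8) = -24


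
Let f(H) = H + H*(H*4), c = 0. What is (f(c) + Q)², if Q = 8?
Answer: 64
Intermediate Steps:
f(H) = H + 4*H² (f(H) = H + H*(4*H) = H + 4*H²)
(f(c) + Q)² = (0*(1 + 4*0) + 8)² = (0*(1 + 0) + 8)² = (0*1 + 8)² = (0 + 8)² = 8² = 64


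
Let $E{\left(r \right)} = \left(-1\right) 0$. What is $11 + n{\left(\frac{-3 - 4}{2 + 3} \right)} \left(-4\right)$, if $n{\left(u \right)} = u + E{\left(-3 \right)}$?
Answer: $\frac{83}{5} \approx 16.6$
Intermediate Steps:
$E{\left(r \right)} = 0$
$n{\left(u \right)} = u$ ($n{\left(u \right)} = u + 0 = u$)
$11 + n{\left(\frac{-3 - 4}{2 + 3} \right)} \left(-4\right) = 11 + \frac{-3 - 4}{2 + 3} \left(-4\right) = 11 + - \frac{7}{5} \left(-4\right) = 11 + \left(-7\right) \frac{1}{5} \left(-4\right) = 11 - - \frac{28}{5} = 11 + \frac{28}{5} = \frac{83}{5}$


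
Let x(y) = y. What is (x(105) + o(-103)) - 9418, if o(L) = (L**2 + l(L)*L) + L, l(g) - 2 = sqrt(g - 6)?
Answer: 987 - 103*I*sqrt(109) ≈ 987.0 - 1075.4*I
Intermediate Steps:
l(g) = 2 + sqrt(-6 + g) (l(g) = 2 + sqrt(g - 6) = 2 + sqrt(-6 + g))
o(L) = L + L**2 + L*(2 + sqrt(-6 + L)) (o(L) = (L**2 + (2 + sqrt(-6 + L))*L) + L = (L**2 + L*(2 + sqrt(-6 + L))) + L = L + L**2 + L*(2 + sqrt(-6 + L)))
(x(105) + o(-103)) - 9418 = (105 - 103*(3 - 103 + sqrt(-6 - 103))) - 9418 = (105 - 103*(3 - 103 + sqrt(-109))) - 9418 = (105 - 103*(3 - 103 + I*sqrt(109))) - 9418 = (105 - 103*(-100 + I*sqrt(109))) - 9418 = (105 + (10300 - 103*I*sqrt(109))) - 9418 = (10405 - 103*I*sqrt(109)) - 9418 = 987 - 103*I*sqrt(109)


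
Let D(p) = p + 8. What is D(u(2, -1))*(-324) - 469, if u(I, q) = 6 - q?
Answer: -5329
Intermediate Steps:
D(p) = 8 + p
D(u(2, -1))*(-324) - 469 = (8 + (6 - 1*(-1)))*(-324) - 469 = (8 + (6 + 1))*(-324) - 469 = (8 + 7)*(-324) - 469 = 15*(-324) - 469 = -4860 - 469 = -5329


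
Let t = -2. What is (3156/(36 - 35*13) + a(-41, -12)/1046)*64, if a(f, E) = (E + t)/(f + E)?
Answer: -5598606784/11614261 ≈ -482.05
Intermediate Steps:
a(f, E) = (-2 + E)/(E + f) (a(f, E) = (E - 2)/(f + E) = (-2 + E)/(E + f))
(3156/(36 - 35*13) + a(-41, -12)/1046)*64 = (3156/(36 - 35*13) + ((-2 - 12)/(-12 - 41))/1046)*64 = (3156/(36 - 455) + (-14/(-53))*(1/1046))*64 = (3156/(-419) - 1/53*(-14)*(1/1046))*64 = (3156*(-1/419) + (14/53)*(1/1046))*64 = (-3156/419 + 7/27719)*64 = -87478231/11614261*64 = -5598606784/11614261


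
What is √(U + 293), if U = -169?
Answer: 2*√31 ≈ 11.136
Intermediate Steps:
√(U + 293) = √(-169 + 293) = √124 = 2*√31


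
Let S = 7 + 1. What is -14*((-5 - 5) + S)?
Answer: 28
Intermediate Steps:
S = 8
-14*((-5 - 5) + S) = -14*((-5 - 5) + 8) = -14*(-10 + 8) = -14*(-2) = 28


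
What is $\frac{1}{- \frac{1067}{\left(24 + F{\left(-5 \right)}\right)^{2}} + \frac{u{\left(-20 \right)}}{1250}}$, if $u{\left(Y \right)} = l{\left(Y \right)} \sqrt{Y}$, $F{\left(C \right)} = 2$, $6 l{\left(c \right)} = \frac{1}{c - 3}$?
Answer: $- \frac{268286813437500}{423464541442369} + \frac{1970709000 i \sqrt{5}}{423464541442369} \approx -0.63355 + 1.0406 \cdot 10^{-5} i$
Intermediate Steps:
$l{\left(c \right)} = \frac{1}{6 \left(-3 + c\right)}$ ($l{\left(c \right)} = \frac{1}{6 \left(c - 3\right)} = \frac{1}{6 \left(-3 + c\right)}$)
$u{\left(Y \right)} = \frac{\sqrt{Y}}{6 \left(-3 + Y\right)}$ ($u{\left(Y \right)} = \frac{1}{6 \left(-3 + Y\right)} \sqrt{Y} = \frac{\sqrt{Y}}{6 \left(-3 + Y\right)}$)
$\frac{1}{- \frac{1067}{\left(24 + F{\left(-5 \right)}\right)^{2}} + \frac{u{\left(-20 \right)}}{1250}} = \frac{1}{- \frac{1067}{\left(24 + 2\right)^{2}} + \frac{\frac{1}{6} \sqrt{-20} \frac{1}{-3 - 20}}{1250}} = \frac{1}{- \frac{1067}{26^{2}} + \frac{2 i \sqrt{5}}{6 \left(-23\right)} \frac{1}{1250}} = \frac{1}{- \frac{1067}{676} + \frac{1}{6} \cdot 2 i \sqrt{5} \left(- \frac{1}{23}\right) \frac{1}{1250}} = \frac{1}{\left(-1067\right) \frac{1}{676} + - \frac{i \sqrt{5}}{69} \cdot \frac{1}{1250}} = \frac{1}{- \frac{1067}{676} - \frac{i \sqrt{5}}{86250}}$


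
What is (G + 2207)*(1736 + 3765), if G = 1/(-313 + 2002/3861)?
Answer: 102430996432/8437 ≈ 1.2141e+7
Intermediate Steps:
G = -27/8437 (G = 1/(-313 + 2002*(1/3861)) = 1/(-313 + 14/27) = 1/(-8437/27) = -27/8437 ≈ -0.0032002)
(G + 2207)*(1736 + 3765) = (-27/8437 + 2207)*(1736 + 3765) = (18620432/8437)*5501 = 102430996432/8437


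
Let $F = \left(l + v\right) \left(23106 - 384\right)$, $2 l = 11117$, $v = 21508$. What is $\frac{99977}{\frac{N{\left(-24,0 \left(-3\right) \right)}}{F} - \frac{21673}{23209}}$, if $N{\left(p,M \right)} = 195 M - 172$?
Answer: $- \frac{1427036840690725509}{13329007638697} \approx -1.0706 \cdot 10^{5}$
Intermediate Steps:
$N{\left(p,M \right)} = -172 + 195 M$
$l = \frac{11117}{2}$ ($l = \frac{1}{2} \cdot 11117 = \frac{11117}{2} \approx 5558.5$)
$F = 615005013$ ($F = \left(\frac{11117}{2} + 21508\right) \left(23106 - 384\right) = \frac{54133}{2} \cdot 22722 = 615005013$)
$\frac{99977}{\frac{N{\left(-24,0 \left(-3\right) \right)}}{F} - \frac{21673}{23209}} = \frac{99977}{\frac{-172 + 195 \cdot 0 \left(-3\right)}{615005013} - \frac{21673}{23209}} = \frac{99977}{\left(-172 + 195 \cdot 0\right) \frac{1}{615005013} - \frac{21673}{23209}} = \frac{99977}{\left(-172 + 0\right) \frac{1}{615005013} - \frac{21673}{23209}} = \frac{99977}{\left(-172\right) \frac{1}{615005013} - \frac{21673}{23209}} = \frac{99977}{- \frac{172}{615005013} - \frac{21673}{23209}} = \frac{99977}{- \frac{13329007638697}{14273651346717}} = 99977 \left(- \frac{14273651346717}{13329007638697}\right) = - \frac{1427036840690725509}{13329007638697}$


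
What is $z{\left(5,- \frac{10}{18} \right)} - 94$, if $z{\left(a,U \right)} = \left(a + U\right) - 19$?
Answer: $- \frac{977}{9} \approx -108.56$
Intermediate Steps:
$z{\left(a,U \right)} = -19 + U + a$ ($z{\left(a,U \right)} = \left(U + a\right) - 19 = -19 + U + a$)
$z{\left(5,- \frac{10}{18} \right)} - 94 = \left(-19 - \frac{10}{18} + 5\right) - 94 = \left(-19 - \frac{5}{9} + 5\right) - 94 = - \frac{131}{9} - 94 = - \frac{977}{9}$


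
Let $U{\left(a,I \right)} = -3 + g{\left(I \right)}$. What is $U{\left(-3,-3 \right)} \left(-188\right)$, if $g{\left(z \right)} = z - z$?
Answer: $564$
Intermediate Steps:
$g{\left(z \right)} = 0$
$U{\left(a,I \right)} = -3$ ($U{\left(a,I \right)} = -3 + 0 = -3$)
$U{\left(-3,-3 \right)} \left(-188\right) = \left(-3\right) \left(-188\right) = 564$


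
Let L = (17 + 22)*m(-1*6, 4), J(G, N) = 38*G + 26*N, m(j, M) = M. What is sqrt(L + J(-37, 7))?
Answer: 2*I*sqrt(267) ≈ 32.68*I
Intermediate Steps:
J(G, N) = 26*N + 38*G
L = 156 (L = (17 + 22)*4 = 39*4 = 156)
sqrt(L + J(-37, 7)) = sqrt(156 + (26*7 + 38*(-37))) = sqrt(156 + (182 - 1406)) = sqrt(156 - 1224) = sqrt(-1068) = 2*I*sqrt(267)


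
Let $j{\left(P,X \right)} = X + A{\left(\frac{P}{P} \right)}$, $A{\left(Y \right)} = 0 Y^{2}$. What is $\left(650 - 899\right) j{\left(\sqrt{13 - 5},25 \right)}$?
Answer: $-6225$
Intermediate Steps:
$A{\left(Y \right)} = 0$
$j{\left(P,X \right)} = X$ ($j{\left(P,X \right)} = X + 0 = X$)
$\left(650 - 899\right) j{\left(\sqrt{13 - 5},25 \right)} = \left(650 - 899\right) 25 = \left(-249\right) 25 = -6225$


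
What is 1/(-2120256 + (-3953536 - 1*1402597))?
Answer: -1/7476389 ≈ -1.3375e-7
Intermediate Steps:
1/(-2120256 + (-3953536 - 1*1402597)) = 1/(-2120256 + (-3953536 - 1402597)) = 1/(-2120256 - 5356133) = 1/(-7476389) = -1/7476389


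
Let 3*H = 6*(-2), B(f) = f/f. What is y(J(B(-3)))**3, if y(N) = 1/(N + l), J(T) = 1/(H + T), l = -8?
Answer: -27/15625 ≈ -0.0017280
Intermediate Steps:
B(f) = 1
H = -4 (H = (6*(-2))/3 = (1/3)*(-12) = -4)
J(T) = 1/(-4 + T)
y(N) = 1/(-8 + N) (y(N) = 1/(N - 8) = 1/(-8 + N))
y(J(B(-3)))**3 = (1/(-8 + 1/(-4 + 1)))**3 = (1/(-8 + 1/(-3)))**3 = (1/(-8 - 1/3))**3 = (1/(-25/3))**3 = (-3/25)**3 = -27/15625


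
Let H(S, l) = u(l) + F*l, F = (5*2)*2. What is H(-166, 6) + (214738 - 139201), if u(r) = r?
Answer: 75663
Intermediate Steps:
F = 20 (F = 10*2 = 20)
H(S, l) = 21*l (H(S, l) = l + 20*l = 21*l)
H(-166, 6) + (214738 - 139201) = 21*6 + (214738 - 139201) = 126 + 75537 = 75663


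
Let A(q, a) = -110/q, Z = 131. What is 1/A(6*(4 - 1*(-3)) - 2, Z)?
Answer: -4/11 ≈ -0.36364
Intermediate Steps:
1/A(6*(4 - 1*(-3)) - 2, Z) = 1/(-110/(6*(4 - 1*(-3)) - 2)) = 1/(-110/(6*(4 + 3) - 2)) = 1/(-110/(6*7 - 2)) = 1/(-110/(42 - 2)) = 1/(-110/40) = 1/(-110*1/40) = 1/(-11/4) = -4/11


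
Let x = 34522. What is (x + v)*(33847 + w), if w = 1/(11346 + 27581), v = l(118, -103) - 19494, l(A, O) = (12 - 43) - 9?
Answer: 19747621803960/38927 ≈ 5.0730e+8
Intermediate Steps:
l(A, O) = -40 (l(A, O) = -31 - 9 = -40)
v = -19534 (v = -40 - 19494 = -19534)
w = 1/38927 ≈ 2.5689e-5
(x + v)*(33847 + w) = (34522 - 19534)*(33847 + 1/38927) = 14988*(1317562170/38927) = 19747621803960/38927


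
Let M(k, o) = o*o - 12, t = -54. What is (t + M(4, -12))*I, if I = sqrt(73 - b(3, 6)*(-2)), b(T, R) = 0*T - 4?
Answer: 78*sqrt(65) ≈ 628.86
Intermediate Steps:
M(k, o) = -12 + o**2 (M(k, o) = o**2 - 12 = -12 + o**2)
b(T, R) = -4 (b(T, R) = 0 - 4 = -4)
I = sqrt(65) (I = sqrt(73 - 1*(-4)*(-2)) = sqrt(73 + 4*(-2)) = sqrt(73 - 8) = sqrt(65) ≈ 8.0623)
(t + M(4, -12))*I = (-54 + (-12 + (-12)**2))*sqrt(65) = (-54 + (-12 + 144))*sqrt(65) = (-54 + 132)*sqrt(65) = 78*sqrt(65)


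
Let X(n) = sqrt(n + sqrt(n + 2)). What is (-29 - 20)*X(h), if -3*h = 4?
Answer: -49*I*sqrt(12 - 3*sqrt(6))/3 ≈ -35.227*I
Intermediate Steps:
h = -4/3 (h = -1/3*4 = -4/3 ≈ -1.3333)
X(n) = sqrt(n + sqrt(2 + n))
(-29 - 20)*X(h) = (-29 - 20)*sqrt(-4/3 + sqrt(2 - 4/3)) = -49*sqrt(-4/3 + sqrt(2/3)) = -49*sqrt(-4/3 + sqrt(6)/3)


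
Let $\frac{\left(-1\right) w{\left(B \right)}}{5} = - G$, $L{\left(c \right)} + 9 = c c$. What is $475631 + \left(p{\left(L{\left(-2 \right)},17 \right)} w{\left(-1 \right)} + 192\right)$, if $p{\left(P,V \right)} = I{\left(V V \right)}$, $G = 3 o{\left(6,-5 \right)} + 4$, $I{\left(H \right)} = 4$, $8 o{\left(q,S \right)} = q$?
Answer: $475948$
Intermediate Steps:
$o{\left(q,S \right)} = \frac{q}{8}$
$L{\left(c \right)} = -9 + c^{2}$ ($L{\left(c \right)} = -9 + c c = -9 + c^{2}$)
$G = \frac{25}{4}$ ($G = 3 \cdot \frac{1}{8} \cdot 6 + 4 = 3 \cdot \frac{3}{4} + 4 = \frac{9}{4} + 4 = \frac{25}{4} \approx 6.25$)
$w{\left(B \right)} = \frac{125}{4}$ ($w{\left(B \right)} = - 5 \left(\left(-1\right) \frac{25}{4}\right) = \left(-5\right) \left(- \frac{25}{4}\right) = \frac{125}{4}$)
$p{\left(P,V \right)} = 4$
$475631 + \left(p{\left(L{\left(-2 \right)},17 \right)} w{\left(-1 \right)} + 192\right) = 475631 + \left(4 \cdot \frac{125}{4} + 192\right) = 475631 + \left(125 + 192\right) = 475631 + 317 = 475948$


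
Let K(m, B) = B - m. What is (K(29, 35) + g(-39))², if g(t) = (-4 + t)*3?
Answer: 15129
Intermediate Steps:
g(t) = -12 + 3*t
(K(29, 35) + g(-39))² = ((35 - 1*29) + (-12 + 3*(-39)))² = ((35 - 29) + (-12 - 117))² = (6 - 129)² = (-123)² = 15129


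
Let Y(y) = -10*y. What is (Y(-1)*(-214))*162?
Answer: -346680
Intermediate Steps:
(Y(-1)*(-214))*162 = (-10*(-1)*(-214))*162 = (10*(-214))*162 = -2140*162 = -346680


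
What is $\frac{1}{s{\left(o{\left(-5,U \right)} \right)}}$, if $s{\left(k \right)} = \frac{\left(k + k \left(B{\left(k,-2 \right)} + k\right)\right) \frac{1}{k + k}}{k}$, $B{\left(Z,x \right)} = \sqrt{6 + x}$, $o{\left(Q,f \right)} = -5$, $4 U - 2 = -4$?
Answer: $5$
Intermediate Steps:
$U = - \frac{1}{2}$ ($U = \frac{1}{2} + \frac{1}{4} \left(-4\right) = \frac{1}{2} - 1 = - \frac{1}{2} \approx -0.5$)
$s{\left(k \right)} = \frac{k + k \left(2 + k\right)}{2 k^{2}}$ ($s{\left(k \right)} = \frac{\left(k + k \left(\sqrt{6 - 2} + k\right)\right) \frac{1}{k + k}}{k} = \frac{\left(k + k \left(\sqrt{4} + k\right)\right) \frac{1}{2 k}}{k} = \frac{\left(k + k \left(2 + k\right)\right) \frac{1}{2 k}}{k} = \frac{\frac{1}{2} \frac{1}{k} \left(k + k \left(2 + k\right)\right)}{k} = \frac{k + k \left(2 + k\right)}{2 k^{2}}$)
$\frac{1}{s{\left(o{\left(-5,U \right)} \right)}} = \frac{1}{\frac{1}{2} \frac{1}{-5} \left(3 - 5\right)} = \frac{1}{\frac{1}{2} \left(- \frac{1}{5}\right) \left(-2\right)} = \frac{1}{\frac{1}{5}} = 5$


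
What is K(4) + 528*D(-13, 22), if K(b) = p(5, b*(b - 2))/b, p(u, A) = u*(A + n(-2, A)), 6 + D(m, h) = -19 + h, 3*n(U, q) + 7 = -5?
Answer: -1579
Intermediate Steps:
n(U, q) = -4 (n(U, q) = -7/3 + (⅓)*(-5) = -7/3 - 5/3 = -4)
D(m, h) = -25 + h (D(m, h) = -6 + (-19 + h) = -25 + h)
p(u, A) = u*(-4 + A) (p(u, A) = u*(A - 4) = u*(-4 + A))
K(b) = (-20 + 5*b*(-2 + b))/b (K(b) = (5*(-4 + b*(b - 2)))/b = (5*(-4 + b*(-2 + b)))/b = (-20 + 5*b*(-2 + b))/b)
K(4) + 528*D(-13, 22) = (-10 - 20/4 + 5*4) + 528*(-25 + 22) = (-10 - 20*¼ + 20) + 528*(-3) = (-10 - 5 + 20) - 1584 = 5 - 1584 = -1579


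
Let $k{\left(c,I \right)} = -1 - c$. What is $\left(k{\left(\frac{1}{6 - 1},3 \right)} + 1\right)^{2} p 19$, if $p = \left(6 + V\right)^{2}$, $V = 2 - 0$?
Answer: $\frac{1216}{25} \approx 48.64$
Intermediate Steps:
$V = 2$ ($V = 2 + 0 = 2$)
$p = 64$ ($p = \left(6 + 2\right)^{2} = 8^{2} = 64$)
$\left(k{\left(\frac{1}{6 - 1},3 \right)} + 1\right)^{2} p 19 = \left(\left(-1 - \frac{1}{6 - 1}\right) + 1\right)^{2} \cdot 64 \cdot 19 = \left(\left(-1 - \frac{1}{5}\right) + 1\right)^{2} \cdot 64 \cdot 19 = \left(- \frac{6}{5} + 1\right)^{2} \cdot 64 \cdot 19 = \left(- \frac{1}{5}\right)^{2} \cdot 64 \cdot 19 = \frac{1}{25} \cdot 64 \cdot 19 = \frac{64}{25} \cdot 19 = \frac{1216}{25}$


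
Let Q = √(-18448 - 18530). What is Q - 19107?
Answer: -19107 + I*√36978 ≈ -19107.0 + 192.3*I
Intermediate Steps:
Q = I*√36978 (Q = √(-36978) = I*√36978 ≈ 192.3*I)
Q - 19107 = I*√36978 - 19107 = -19107 + I*√36978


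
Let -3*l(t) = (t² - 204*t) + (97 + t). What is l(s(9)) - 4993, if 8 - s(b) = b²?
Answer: -35224/3 ≈ -11741.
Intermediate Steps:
s(b) = 8 - b²
l(t) = -97/3 - t²/3 + 203*t/3 (l(t) = -((t² - 204*t) + (97 + t))/3 = -(97 + t² - 203*t)/3 = -97/3 - t²/3 + 203*t/3)
l(s(9)) - 4993 = (-97/3 - (8 - 1*9²)²/3 + 203*(8 - 1*9²)/3) - 4993 = (-97/3 - (8 - 1*81)²/3 + 203*(8 - 1*81)/3) - 4993 = (-97/3 - (8 - 81)²/3 + 203*(8 - 81)/3) - 4993 = (-97/3 - ⅓*(-73)² + (203/3)*(-73)) - 4993 = (-97/3 - ⅓*5329 - 14819/3) - 4993 = (-97/3 - 5329/3 - 14819/3) - 4993 = -20245/3 - 4993 = -35224/3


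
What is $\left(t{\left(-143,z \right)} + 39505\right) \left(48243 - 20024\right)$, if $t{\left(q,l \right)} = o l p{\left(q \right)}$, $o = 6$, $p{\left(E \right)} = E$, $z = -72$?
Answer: $2858048539$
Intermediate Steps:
$t{\left(q,l \right)} = 6 l q$
$\left(t{\left(-143,z \right)} + 39505\right) \left(48243 - 20024\right) = \left(6 \left(-72\right) \left(-143\right) + 39505\right) \left(48243 - 20024\right) = \left(61776 + 39505\right) 28219 = 101281 \cdot 28219 = 2858048539$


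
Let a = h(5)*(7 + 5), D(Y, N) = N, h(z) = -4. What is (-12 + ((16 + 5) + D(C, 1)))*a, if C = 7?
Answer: -480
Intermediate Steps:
a = -48 (a = -4*(7 + 5) = -4*12 = -48)
(-12 + ((16 + 5) + D(C, 1)))*a = (-12 + ((16 + 5) + 1))*(-48) = (-12 + (21 + 1))*(-48) = (-12 + 22)*(-48) = 10*(-48) = -480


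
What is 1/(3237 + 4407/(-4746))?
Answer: 14/45305 ≈ 0.00030902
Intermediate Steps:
1/(3237 + 4407/(-4746)) = 1/(3237 + 4407*(-1/4746)) = 1/(3237 - 13/14) = 1/(45305/14) = 14/45305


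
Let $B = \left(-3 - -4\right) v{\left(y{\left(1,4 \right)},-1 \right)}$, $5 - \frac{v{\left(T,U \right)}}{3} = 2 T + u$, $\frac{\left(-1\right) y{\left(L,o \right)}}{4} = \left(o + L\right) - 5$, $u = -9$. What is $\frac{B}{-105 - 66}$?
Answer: $- \frac{14}{57} \approx -0.24561$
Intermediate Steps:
$y{\left(L,o \right)} = 20 - 4 L - 4 o$ ($y{\left(L,o \right)} = - 4 \left(\left(o + L\right) - 5\right) = - 4 \left(\left(L + o\right) - 5\right) = - 4 \left(-5 + L + o\right) = 20 - 4 L - 4 o$)
$v{\left(T,U \right)} = 42 - 6 T$ ($v{\left(T,U \right)} = 15 - 3 \left(2 T - 9\right) = 15 - 3 \left(-9 + 2 T\right) = 15 - \left(-27 + 6 T\right) = 42 - 6 T$)
$B = 42$ ($B = \left(-3 - -4\right) \left(42 - 6 \left(20 - 4 - 16\right)\right) = \left(-3 + 4\right) \left(42 - 6 \left(20 - 4 - 16\right)\right) = 1 \left(42 - 0\right) = 1 \left(42 + 0\right) = 1 \cdot 42 = 42$)
$\frac{B}{-105 - 66} = \frac{42}{-105 - 66} = \frac{42}{-171} = 42 \left(- \frac{1}{171}\right) = - \frac{14}{57}$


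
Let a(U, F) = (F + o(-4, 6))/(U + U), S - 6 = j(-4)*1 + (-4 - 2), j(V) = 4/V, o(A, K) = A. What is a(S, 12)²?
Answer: 16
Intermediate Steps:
S = -1 (S = 6 + ((4/(-4))*1 + (-4 - 2)) = 6 + ((4*(-¼))*1 - 6) = 6 + (-1*1 - 6) = 6 + (-1 - 6) = 6 - 7 = -1)
a(U, F) = (-4 + F)/(2*U) (a(U, F) = (F - 4)/(U + U) = (-4 + F)/((2*U)) = (-4 + F)*(1/(2*U)) = (-4 + F)/(2*U))
a(S, 12)² = ((½)*(-4 + 12)/(-1))² = ((½)*(-1)*8)² = (-4)² = 16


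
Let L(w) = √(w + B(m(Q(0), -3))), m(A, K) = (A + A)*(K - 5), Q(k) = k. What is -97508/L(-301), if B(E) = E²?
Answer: 97508*I*√301/301 ≈ 5620.3*I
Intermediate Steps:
m(A, K) = 2*A*(-5 + K) (m(A, K) = (2*A)*(-5 + K) = 2*A*(-5 + K))
L(w) = √w (L(w) = √(w + (2*0*(-5 - 3))²) = √(w + (2*0*(-8))²) = √(w + 0²) = √(w + 0) = √w)
-97508/L(-301) = -97508*(-I*√301/301) = -(-97508)*I*√301/301 = 97508*I*√301/301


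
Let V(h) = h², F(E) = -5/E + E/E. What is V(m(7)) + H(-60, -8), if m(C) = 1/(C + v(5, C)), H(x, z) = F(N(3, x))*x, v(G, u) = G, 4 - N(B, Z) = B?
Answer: 34561/144 ≈ 240.01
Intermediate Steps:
N(B, Z) = 4 - B
F(E) = 1 - 5/E (F(E) = -5/E + 1 = 1 - 5/E)
H(x, z) = -4*x (H(x, z) = ((-5 + (4 - 1*3))/(4 - 1*3))*x = ((-5 + (4 - 3))/(4 - 3))*x = ((-5 + 1)/1)*x = (1*(-4))*x = -4*x)
m(C) = 1/(5 + C) (m(C) = 1/(C + 5) = 1/(5 + C))
V(m(7)) + H(-60, -8) = (1/(5 + 7))² - 4*(-60) = (1/12)² + 240 = 1/144 + 240 = 34561/144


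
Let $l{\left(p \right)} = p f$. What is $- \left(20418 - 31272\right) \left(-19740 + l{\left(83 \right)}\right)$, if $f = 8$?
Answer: $-207050904$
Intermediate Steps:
$l{\left(p \right)} = 8 p$ ($l{\left(p \right)} = p 8 = 8 p$)
$- \left(20418 - 31272\right) \left(-19740 + l{\left(83 \right)}\right) = - \left(20418 - 31272\right) \left(-19740 + 8 \cdot 83\right) = - \left(-10854\right) \left(-19740 + 664\right) = - \left(-10854\right) \left(-19076\right) = \left(-1\right) 207050904 = -207050904$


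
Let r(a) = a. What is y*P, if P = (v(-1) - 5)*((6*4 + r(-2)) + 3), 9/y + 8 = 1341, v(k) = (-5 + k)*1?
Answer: -2475/1333 ≈ -1.8567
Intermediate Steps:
v(k) = -5 + k
y = 9/1333 (y = 9/(-8 + 1341) = 9/1333 ≈ 0.0067517)
P = -275 (P = ((-5 - 1) - 5)*((6*4 - 2) + 3) = (-6 - 5)*((24 - 2) + 3) = -11*(22 + 3) = -11*25 = -275)
y*P = (9/1333)*(-275) = -2475/1333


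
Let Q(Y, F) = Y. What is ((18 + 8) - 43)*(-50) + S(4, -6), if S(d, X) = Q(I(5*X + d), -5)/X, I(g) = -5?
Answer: 5105/6 ≈ 850.83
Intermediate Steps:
S(d, X) = -5/X
((18 + 8) - 43)*(-50) + S(4, -6) = ((18 + 8) - 43)*(-50) - 5/(-6) = (26 - 43)*(-50) - 5*(-1/6) = -17*(-50) + 5/6 = 850 + 5/6 = 5105/6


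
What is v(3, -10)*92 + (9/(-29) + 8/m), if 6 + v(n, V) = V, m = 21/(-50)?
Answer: -908237/609 ≈ -1491.4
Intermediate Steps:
m = -21/50 (m = 21*(-1/50) = -21/50 ≈ -0.42000)
v(n, V) = -6 + V
v(3, -10)*92 + (9/(-29) + 8/m) = (-6 - 10)*92 + (9/(-29) + 8/(-21/50)) = -16*92 + (9*(-1/29) + 8*(-50/21)) = -1472 + (-9/29 - 400/21) = -1472 - 11789/609 = -908237/609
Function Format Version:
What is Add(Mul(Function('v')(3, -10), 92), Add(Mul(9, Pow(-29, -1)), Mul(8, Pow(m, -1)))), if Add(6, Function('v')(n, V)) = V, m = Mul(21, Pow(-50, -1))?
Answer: Rational(-908237, 609) ≈ -1491.4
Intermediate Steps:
m = Rational(-21, 50) (m = Mul(21, Rational(-1, 50)) = Rational(-21, 50) ≈ -0.42000)
Function('v')(n, V) = Add(-6, V)
Add(Mul(Function('v')(3, -10), 92), Add(Mul(9, Pow(-29, -1)), Mul(8, Pow(m, -1)))) = Add(Mul(Add(-6, -10), 92), Add(Mul(9, Pow(-29, -1)), Mul(8, Pow(Rational(-21, 50), -1)))) = Add(Mul(-16, 92), Add(Mul(9, Rational(-1, 29)), Mul(8, Rational(-50, 21)))) = Add(-1472, Add(Rational(-9, 29), Rational(-400, 21))) = Add(-1472, Rational(-11789, 609)) = Rational(-908237, 609)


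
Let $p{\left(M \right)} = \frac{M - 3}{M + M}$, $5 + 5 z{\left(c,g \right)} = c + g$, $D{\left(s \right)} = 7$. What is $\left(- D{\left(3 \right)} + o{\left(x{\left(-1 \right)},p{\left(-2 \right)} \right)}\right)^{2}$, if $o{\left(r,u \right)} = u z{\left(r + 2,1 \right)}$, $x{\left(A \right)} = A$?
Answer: $\frac{961}{16} \approx 60.063$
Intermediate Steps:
$z{\left(c,g \right)} = -1 + \frac{c}{5} + \frac{g}{5}$ ($z{\left(c,g \right)} = -1 + \frac{c + g}{5} = -1 + \left(\frac{c}{5} + \frac{g}{5}\right) = -1 + \frac{c}{5} + \frac{g}{5}$)
$p{\left(M \right)} = \frac{-3 + M}{2 M}$
$o{\left(r,u \right)} = u \left(- \frac{2}{5} + \frac{r}{5}\right)$ ($o{\left(r,u \right)} = u \left(-1 + \frac{r + 2}{5} + \frac{1}{5} \cdot 1\right) = u \left(-1 + \frac{2 + r}{5} + \frac{1}{5}\right) = u \left(-1 + \left(\frac{2}{5} + \frac{r}{5}\right) + \frac{1}{5}\right) = u \left(- \frac{2}{5} + \frac{r}{5}\right)$)
$\left(- D{\left(3 \right)} + o{\left(x{\left(-1 \right)},p{\left(-2 \right)} \right)}\right)^{2} = \left(\left(-1\right) 7 + \frac{\frac{-3 - 2}{2 \left(-2\right)} \left(-2 - 1\right)}{5}\right)^{2} = \left(-7 + \frac{1}{5} \cdot \frac{1}{2} \left(- \frac{1}{2}\right) \left(-5\right) \left(-3\right)\right)^{2} = \left(-7 + \frac{1}{5} \cdot \frac{5}{4} \left(-3\right)\right)^{2} = \left(-7 - \frac{3}{4}\right)^{2} = \left(- \frac{31}{4}\right)^{2} = \frac{961}{16}$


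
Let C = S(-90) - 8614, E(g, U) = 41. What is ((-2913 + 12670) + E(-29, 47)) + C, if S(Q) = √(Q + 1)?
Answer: 1184 + I*√89 ≈ 1184.0 + 9.434*I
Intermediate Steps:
S(Q) = √(1 + Q)
C = -8614 + I*√89 (C = √(1 - 90) - 8614 = √(-89) - 8614 = I*√89 - 8614 = -8614 + I*√89 ≈ -8614.0 + 9.434*I)
((-2913 + 12670) + E(-29, 47)) + C = ((-2913 + 12670) + 41) + (-8614 + I*√89) = (9757 + 41) + (-8614 + I*√89) = 9798 + (-8614 + I*√89) = 1184 + I*√89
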